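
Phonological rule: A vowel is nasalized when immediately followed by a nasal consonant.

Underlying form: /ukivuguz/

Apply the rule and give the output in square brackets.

[ukivuguz]

no segment meets the rule's conditions; no change.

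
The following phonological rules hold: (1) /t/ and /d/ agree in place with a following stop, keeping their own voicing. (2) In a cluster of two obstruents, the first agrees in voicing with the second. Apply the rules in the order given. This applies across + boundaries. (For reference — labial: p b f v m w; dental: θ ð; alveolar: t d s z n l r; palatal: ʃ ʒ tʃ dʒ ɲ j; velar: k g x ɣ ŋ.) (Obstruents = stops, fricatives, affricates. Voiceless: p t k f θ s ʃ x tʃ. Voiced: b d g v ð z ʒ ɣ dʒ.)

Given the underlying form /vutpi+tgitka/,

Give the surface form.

[vuppi+ggikka]

Rule 1: /t/ before /p/ (labial) → [p]
Rule 1: /t/ before /g/ (velar) → [k]
Rule 1: /t/ before /k/ (velar) → [k]
After rule 1: vuppi+kgikka
Rule 2: /k/ before /g/ (voiced) → [g]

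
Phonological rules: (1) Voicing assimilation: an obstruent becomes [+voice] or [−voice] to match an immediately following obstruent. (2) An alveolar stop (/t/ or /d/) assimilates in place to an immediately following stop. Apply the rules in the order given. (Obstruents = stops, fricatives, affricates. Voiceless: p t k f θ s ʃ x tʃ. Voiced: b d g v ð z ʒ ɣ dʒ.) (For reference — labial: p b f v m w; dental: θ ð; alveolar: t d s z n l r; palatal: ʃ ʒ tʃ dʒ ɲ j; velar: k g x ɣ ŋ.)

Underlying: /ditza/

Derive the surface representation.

Rule 1: /t/ before /z/ (voiced) → [d]
After rule 1: didza
Rule 2: no segment meets the rule's conditions; no change.

[didza]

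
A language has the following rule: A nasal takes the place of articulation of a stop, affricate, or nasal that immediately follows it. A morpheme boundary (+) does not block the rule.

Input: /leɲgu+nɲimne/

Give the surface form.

/ɲ/ before /g/ (velar) → [ŋ]
/n/ before /ɲ/ (palatal) → [ɲ]
/m/ before /n/ (alveolar) → [n]

[leŋgu+ɲɲinne]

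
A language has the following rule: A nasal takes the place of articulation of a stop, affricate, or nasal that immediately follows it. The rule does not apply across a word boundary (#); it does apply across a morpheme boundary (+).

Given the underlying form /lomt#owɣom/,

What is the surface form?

/m/ before /t/ (alveolar) → [n]

[lont#owɣom]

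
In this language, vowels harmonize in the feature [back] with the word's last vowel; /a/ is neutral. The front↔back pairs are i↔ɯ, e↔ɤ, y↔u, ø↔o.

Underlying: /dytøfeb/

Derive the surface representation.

no segment meets the rule's conditions; no change.

[dytøfeb]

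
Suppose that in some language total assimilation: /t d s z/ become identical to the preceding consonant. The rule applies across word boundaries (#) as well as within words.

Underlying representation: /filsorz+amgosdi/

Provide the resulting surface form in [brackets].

[fillorr+amgossi]

/s/ after /l/ → [l] (total assimilation)
/z/ after /r/ → [r] (total assimilation)
/d/ after /s/ → [s] (total assimilation)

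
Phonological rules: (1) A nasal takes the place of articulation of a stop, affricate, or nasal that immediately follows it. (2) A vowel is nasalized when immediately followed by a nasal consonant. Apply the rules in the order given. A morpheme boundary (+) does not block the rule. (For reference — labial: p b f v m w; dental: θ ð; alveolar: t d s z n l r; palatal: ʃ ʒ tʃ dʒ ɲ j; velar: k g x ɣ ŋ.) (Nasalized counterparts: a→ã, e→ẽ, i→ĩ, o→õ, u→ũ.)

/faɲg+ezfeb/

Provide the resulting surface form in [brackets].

Rule 1: /ɲ/ before /g/ (velar) → [ŋ]
After rule 1: faŋg+ezfeb
Rule 2: /a/ before nasal /ŋ/ → [ã]

[fãŋg+ezfeb]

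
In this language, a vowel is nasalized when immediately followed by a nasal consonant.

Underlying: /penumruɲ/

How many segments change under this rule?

/e/ before nasal /n/ → [ẽ]
/u/ before nasal /m/ → [ũ]
/u/ before nasal /ɲ/ → [ũ]
3 segments change.

3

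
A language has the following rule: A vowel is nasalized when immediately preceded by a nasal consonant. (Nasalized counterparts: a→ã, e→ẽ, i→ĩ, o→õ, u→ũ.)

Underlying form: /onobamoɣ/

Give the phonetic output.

[onõbamõɣ]

/o/ after nasal /n/ → [õ]
/o/ after nasal /m/ → [õ]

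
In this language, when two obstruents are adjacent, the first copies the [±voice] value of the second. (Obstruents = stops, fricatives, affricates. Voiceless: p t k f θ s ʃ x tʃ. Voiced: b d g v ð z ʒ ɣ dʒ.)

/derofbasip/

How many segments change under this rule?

/f/ before /b/ (voiced) → [v]
1 segment changes.

1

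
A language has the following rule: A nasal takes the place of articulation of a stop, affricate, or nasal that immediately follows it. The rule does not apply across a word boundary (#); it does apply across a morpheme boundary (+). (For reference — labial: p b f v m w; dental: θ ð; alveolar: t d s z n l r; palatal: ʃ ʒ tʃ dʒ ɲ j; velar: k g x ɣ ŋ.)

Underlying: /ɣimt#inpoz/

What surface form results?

[ɣint#impoz]

/m/ before /t/ (alveolar) → [n]
/n/ before /p/ (labial) → [m]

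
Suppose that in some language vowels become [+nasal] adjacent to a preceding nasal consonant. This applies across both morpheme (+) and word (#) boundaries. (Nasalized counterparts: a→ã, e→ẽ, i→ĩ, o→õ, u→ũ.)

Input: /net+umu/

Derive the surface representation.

[nẽt+umũ]

/e/ after nasal /n/ → [ẽ]
/u/ after nasal /m/ → [ũ]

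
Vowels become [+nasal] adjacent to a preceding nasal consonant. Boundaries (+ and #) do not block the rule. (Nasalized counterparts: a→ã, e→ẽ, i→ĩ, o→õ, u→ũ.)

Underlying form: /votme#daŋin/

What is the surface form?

[votmẽ#daŋĩn]

/e/ after nasal /m/ → [ẽ]
/i/ after nasal /ŋ/ → [ĩ]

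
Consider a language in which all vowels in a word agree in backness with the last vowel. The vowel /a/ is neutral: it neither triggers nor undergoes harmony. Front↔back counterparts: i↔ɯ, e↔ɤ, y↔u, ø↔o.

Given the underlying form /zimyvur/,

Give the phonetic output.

[zɯmuvur]

/i/ harmonizes with /u/ ([+back]) → [ɯ]
/y/ harmonizes with /u/ ([+back]) → [u]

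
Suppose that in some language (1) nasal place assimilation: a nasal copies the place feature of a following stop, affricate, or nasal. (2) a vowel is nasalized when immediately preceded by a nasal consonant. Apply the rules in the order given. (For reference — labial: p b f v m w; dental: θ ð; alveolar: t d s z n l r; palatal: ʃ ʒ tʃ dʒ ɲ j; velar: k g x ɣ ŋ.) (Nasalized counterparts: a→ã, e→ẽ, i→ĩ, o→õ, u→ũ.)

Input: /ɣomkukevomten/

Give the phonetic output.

[ɣoŋkukevonten]

Rule 1: /m/ before /k/ (velar) → [ŋ]
Rule 1: /m/ before /t/ (alveolar) → [n]
After rule 1: ɣoŋkukevonten
Rule 2: no segment meets the rule's conditions; no change.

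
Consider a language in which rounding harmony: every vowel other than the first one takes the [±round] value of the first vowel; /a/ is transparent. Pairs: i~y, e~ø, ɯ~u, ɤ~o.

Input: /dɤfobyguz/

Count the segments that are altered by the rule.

3

/o/ harmonizes with /ɤ/ ([-round]) → [ɤ]
/y/ harmonizes with /ɤ/ ([-round]) → [i]
/u/ harmonizes with /ɤ/ ([-round]) → [ɯ]
3 segments change.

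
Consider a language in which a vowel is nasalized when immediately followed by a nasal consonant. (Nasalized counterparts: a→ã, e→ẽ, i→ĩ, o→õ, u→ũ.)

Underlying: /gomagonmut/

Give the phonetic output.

[gõmagõnmut]

/o/ before nasal /m/ → [õ]
/o/ before nasal /n/ → [õ]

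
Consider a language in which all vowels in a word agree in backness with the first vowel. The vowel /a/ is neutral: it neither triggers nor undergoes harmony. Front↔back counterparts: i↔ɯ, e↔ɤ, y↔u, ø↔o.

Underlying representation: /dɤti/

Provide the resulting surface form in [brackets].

/i/ harmonizes with /ɤ/ ([+back]) → [ɯ]

[dɤtɯ]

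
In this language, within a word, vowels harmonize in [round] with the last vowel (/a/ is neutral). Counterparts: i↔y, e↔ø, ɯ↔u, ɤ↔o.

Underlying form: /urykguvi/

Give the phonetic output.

/u/ harmonizes with /i/ ([-round]) → [ɯ]
/y/ harmonizes with /i/ ([-round]) → [i]
/u/ harmonizes with /i/ ([-round]) → [ɯ]

[ɯrikgɯvi]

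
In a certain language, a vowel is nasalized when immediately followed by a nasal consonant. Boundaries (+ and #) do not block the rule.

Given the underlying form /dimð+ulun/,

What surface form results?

[dĩmð+ulũn]

/i/ before nasal /m/ → [ĩ]
/u/ before nasal /n/ → [ũ]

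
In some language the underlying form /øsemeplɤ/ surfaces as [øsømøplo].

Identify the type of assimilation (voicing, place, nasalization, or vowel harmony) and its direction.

/e/→[ø] /e/→[ø] /ɤ/→[o].
Vowels agree with the first vowel, so the harmony is progressive.

vowel harmony, progressive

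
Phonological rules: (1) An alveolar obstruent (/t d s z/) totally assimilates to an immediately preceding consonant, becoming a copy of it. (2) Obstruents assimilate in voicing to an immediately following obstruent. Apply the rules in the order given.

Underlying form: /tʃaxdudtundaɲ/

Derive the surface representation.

[tʃaxxuddunnaɲ]

Rule 1: /d/ after /x/ → [x] (total assimilation)
Rule 1: /t/ after /d/ → [d] (total assimilation)
Rule 1: /d/ after /n/ → [n] (total assimilation)
After rule 1: tʃaxxuddunnaɲ
Rule 2: no segment meets the rule's conditions; no change.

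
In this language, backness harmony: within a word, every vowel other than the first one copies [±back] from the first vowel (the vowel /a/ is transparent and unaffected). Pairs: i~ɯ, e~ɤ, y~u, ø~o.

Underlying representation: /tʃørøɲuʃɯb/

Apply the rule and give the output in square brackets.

/u/ harmonizes with /ø/ ([-back]) → [y]
/ɯ/ harmonizes with /ø/ ([-back]) → [i]

[tʃørøɲyʃib]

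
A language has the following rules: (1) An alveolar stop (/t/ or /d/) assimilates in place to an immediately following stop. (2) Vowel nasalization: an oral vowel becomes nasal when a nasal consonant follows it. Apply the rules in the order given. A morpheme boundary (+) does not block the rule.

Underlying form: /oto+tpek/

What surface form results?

Rule 1: /t/ before /p/ (labial) → [p]
After rule 1: oto+ppek
Rule 2: no segment meets the rule's conditions; no change.

[oto+ppek]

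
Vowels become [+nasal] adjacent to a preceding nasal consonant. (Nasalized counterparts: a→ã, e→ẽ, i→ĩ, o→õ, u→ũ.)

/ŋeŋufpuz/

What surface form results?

[ŋẽŋũfpuz]

/e/ after nasal /ŋ/ → [ẽ]
/u/ after nasal /ŋ/ → [ũ]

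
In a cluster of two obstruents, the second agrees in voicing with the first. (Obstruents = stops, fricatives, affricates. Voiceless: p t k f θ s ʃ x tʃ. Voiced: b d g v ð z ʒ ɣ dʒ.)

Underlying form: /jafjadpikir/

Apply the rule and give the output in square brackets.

/p/ after /d/ (voiced) → [b]

[jafjadbikir]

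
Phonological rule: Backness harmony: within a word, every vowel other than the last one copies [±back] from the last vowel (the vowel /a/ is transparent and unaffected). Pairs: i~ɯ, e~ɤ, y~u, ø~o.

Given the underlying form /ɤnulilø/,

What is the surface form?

/ɤ/ harmonizes with /ø/ ([-back]) → [e]
/u/ harmonizes with /ø/ ([-back]) → [y]

[enylilø]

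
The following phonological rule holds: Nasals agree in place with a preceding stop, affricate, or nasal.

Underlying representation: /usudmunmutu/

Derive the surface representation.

[usudnunnutu]

/m/ after /d/ (alveolar) → [n]
/m/ after /n/ (alveolar) → [n]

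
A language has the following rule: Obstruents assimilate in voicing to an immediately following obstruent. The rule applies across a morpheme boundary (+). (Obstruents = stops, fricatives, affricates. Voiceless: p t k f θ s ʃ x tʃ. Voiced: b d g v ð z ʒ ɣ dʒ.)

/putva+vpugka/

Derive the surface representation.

/t/ before /v/ (voiced) → [d]
/v/ before /p/ (voiceless) → [f]
/g/ before /k/ (voiceless) → [k]

[pudva+fpukka]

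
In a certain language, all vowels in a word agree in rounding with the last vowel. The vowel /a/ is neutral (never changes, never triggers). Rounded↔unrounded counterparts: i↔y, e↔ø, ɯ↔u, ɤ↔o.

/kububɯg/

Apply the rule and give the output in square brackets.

/u/ harmonizes with /ɯ/ ([-round]) → [ɯ]
/u/ harmonizes with /ɯ/ ([-round]) → [ɯ]

[kɯbɯbɯg]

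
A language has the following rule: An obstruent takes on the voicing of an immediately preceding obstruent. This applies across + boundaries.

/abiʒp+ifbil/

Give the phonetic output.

[abiʒb+ifpil]

/p/ after /ʒ/ (voiced) → [b]
/b/ after /f/ (voiceless) → [p]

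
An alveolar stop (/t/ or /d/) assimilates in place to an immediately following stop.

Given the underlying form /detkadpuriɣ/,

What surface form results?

[dekkabpuriɣ]

/t/ before /k/ (velar) → [k]
/d/ before /p/ (labial) → [b]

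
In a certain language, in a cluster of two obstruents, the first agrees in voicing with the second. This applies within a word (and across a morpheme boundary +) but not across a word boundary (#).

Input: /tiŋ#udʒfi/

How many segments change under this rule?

/dʒ/ before /f/ (voiceless) → [tʃ]
1 segment changes.

1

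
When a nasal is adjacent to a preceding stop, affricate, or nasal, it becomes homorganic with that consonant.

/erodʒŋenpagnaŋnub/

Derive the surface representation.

[erodʒɲenpagŋaŋŋub]

/ŋ/ after /dʒ/ (palatal) → [ɲ]
/n/ after /g/ (velar) → [ŋ]
/n/ after /ŋ/ (velar) → [ŋ]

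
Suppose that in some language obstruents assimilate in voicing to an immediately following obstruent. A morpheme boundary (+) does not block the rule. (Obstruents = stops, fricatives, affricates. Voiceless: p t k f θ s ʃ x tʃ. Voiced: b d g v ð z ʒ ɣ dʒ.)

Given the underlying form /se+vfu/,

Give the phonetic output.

/v/ before /f/ (voiceless) → [f]

[se+ffu]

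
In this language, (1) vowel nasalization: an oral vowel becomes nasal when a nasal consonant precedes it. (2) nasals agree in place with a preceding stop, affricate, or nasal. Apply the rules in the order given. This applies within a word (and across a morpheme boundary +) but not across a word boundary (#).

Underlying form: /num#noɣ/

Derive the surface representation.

[nũm#nõɣ]

Rule 1: /u/ after nasal /n/ → [ũ]
Rule 1: /o/ after nasal /n/ → [õ]
After rule 1: nũm#nõɣ
Rule 2: no segment meets the rule's conditions; no change.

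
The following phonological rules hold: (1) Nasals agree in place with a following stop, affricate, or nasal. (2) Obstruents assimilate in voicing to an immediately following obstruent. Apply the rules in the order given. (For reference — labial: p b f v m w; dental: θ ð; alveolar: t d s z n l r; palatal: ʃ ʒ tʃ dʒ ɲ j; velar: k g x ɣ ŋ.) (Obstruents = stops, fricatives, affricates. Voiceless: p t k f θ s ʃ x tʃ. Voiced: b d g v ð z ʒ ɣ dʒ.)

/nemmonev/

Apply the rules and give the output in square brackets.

Rule 1: no segment meets the rule's conditions; no change.
After rule 1: nemmonev
Rule 2: no segment meets the rule's conditions; no change.

[nemmonev]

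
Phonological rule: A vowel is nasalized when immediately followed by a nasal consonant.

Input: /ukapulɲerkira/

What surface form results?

no segment meets the rule's conditions; no change.

[ukapulɲerkira]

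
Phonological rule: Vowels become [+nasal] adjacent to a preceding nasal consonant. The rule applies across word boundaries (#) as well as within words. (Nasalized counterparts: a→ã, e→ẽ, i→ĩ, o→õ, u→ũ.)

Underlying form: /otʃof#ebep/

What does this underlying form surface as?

no segment meets the rule's conditions; no change.

[otʃof#ebep]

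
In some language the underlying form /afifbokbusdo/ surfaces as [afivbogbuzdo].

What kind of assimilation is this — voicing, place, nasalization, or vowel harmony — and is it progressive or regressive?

/f/→[v] /k/→[g] /s/→[z].
Each target copies a feature from the following segment, so the direction is regressive.

voicing assimilation, regressive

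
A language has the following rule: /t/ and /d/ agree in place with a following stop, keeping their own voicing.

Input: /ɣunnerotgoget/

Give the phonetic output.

/t/ before /g/ (velar) → [k]

[ɣunnerokgoget]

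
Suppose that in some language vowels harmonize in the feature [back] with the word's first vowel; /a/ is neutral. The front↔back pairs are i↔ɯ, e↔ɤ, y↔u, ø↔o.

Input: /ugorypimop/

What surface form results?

/y/ harmonizes with /u/ ([+back]) → [u]
/i/ harmonizes with /u/ ([+back]) → [ɯ]

[ugorupɯmop]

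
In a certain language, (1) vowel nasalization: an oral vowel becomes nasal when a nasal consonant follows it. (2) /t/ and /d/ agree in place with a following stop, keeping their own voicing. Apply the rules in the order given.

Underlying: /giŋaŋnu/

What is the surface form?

Rule 1: /i/ before nasal /ŋ/ → [ĩ]
Rule 1: /a/ before nasal /ŋ/ → [ã]
After rule 1: gĩŋãŋnu
Rule 2: no segment meets the rule's conditions; no change.

[gĩŋãŋnu]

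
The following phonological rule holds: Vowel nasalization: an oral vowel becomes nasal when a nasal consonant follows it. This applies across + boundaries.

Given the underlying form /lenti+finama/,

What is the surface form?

/e/ before nasal /n/ → [ẽ]
/i/ before nasal /n/ → [ĩ]
/a/ before nasal /m/ → [ã]

[lẽnti+fĩnãma]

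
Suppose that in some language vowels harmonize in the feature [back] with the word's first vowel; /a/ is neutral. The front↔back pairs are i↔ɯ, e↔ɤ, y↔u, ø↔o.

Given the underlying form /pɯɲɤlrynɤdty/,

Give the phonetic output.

/y/ harmonizes with /ɯ/ ([+back]) → [u]
/y/ harmonizes with /ɯ/ ([+back]) → [u]

[pɯɲɤlrunɤdtu]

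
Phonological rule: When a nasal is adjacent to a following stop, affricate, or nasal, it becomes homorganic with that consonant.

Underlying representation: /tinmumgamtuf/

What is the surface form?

[timmuŋgantuf]

/n/ before /m/ (labial) → [m]
/m/ before /g/ (velar) → [ŋ]
/m/ before /t/ (alveolar) → [n]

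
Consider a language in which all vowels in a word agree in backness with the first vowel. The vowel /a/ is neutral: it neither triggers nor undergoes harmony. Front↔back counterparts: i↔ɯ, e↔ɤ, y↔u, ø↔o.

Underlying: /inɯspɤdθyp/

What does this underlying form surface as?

/ɯ/ harmonizes with /i/ ([-back]) → [i]
/ɤ/ harmonizes with /i/ ([-back]) → [e]

[inispedθyp]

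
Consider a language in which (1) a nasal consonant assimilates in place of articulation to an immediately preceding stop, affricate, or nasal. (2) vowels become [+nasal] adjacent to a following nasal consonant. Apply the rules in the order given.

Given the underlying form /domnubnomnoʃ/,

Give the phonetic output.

Rule 1: /n/ after /m/ (labial) → [m]
Rule 1: /n/ after /b/ (labial) → [m]
Rule 1: /n/ after /m/ (labial) → [m]
After rule 1: dommubmommoʃ
Rule 2: /o/ before nasal /m/ → [õ]
Rule 2: /o/ before nasal /m/ → [õ]

[dõmmubmõmmoʃ]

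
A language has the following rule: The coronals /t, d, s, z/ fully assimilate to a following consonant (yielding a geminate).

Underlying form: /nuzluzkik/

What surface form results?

[nullukkik]

/z/ before /l/ → [l] (total assimilation)
/z/ before /k/ → [k] (total assimilation)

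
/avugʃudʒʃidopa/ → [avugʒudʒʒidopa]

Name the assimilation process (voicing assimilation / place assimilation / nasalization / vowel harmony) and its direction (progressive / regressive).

voicing assimilation, progressive

/ʃ/→[ʒ] /ʃ/→[ʒ].
Each target copies a feature from the preceding segment, so the direction is progressive.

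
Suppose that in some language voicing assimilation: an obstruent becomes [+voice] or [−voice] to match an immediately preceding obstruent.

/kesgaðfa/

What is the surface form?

/g/ after /s/ (voiceless) → [k]
/f/ after /ð/ (voiced) → [v]

[keskaðva]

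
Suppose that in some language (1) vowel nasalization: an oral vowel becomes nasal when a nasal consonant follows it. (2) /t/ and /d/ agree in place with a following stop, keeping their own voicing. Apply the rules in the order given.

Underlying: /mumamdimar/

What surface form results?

[mũmãmdĩmar]

Rule 1: /u/ before nasal /m/ → [ũ]
Rule 1: /a/ before nasal /m/ → [ã]
Rule 1: /i/ before nasal /m/ → [ĩ]
After rule 1: mũmãmdĩmar
Rule 2: no segment meets the rule's conditions; no change.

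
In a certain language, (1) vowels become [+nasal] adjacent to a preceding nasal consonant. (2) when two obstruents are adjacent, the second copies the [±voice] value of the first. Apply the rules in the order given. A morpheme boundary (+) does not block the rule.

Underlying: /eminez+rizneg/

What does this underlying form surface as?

[emĩnẽz+riznẽg]

Rule 1: /i/ after nasal /m/ → [ĩ]
Rule 1: /e/ after nasal /n/ → [ẽ]
Rule 1: /e/ after nasal /n/ → [ẽ]
After rule 1: emĩnẽz+riznẽg
Rule 2: no segment meets the rule's conditions; no change.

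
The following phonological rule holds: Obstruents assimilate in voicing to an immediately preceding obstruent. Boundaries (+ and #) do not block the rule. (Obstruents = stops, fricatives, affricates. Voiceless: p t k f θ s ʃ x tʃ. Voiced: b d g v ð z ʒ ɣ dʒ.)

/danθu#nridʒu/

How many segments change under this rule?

0

No segment meets the rule's conditions.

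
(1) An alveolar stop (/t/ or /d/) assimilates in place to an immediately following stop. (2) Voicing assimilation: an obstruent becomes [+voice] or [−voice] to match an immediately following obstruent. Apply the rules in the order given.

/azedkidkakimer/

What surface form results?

Rule 1: /d/ before /k/ (velar) → [g]
Rule 1: /d/ before /k/ (velar) → [g]
After rule 1: azegkigkakimer
Rule 2: /g/ before /k/ (voiceless) → [k]
Rule 2: /g/ before /k/ (voiceless) → [k]

[azekkikkakimer]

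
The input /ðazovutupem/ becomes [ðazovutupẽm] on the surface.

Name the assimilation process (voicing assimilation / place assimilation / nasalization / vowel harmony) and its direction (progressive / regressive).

nasalization, regressive

/e/→[ẽ].
Each target copies a feature from the following segment, so the direction is regressive.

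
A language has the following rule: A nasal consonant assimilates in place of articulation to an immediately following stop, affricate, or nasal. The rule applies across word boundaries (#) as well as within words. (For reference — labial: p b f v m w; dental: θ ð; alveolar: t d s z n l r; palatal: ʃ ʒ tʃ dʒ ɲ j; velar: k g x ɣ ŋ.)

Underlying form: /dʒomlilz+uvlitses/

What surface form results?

[dʒomlilz+uvlitses]

no segment meets the rule's conditions; no change.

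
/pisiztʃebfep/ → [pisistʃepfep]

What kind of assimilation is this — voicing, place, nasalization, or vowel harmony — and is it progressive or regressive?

voicing assimilation, regressive

/z/→[s] /b/→[p].
Each target copies a feature from the following segment, so the direction is regressive.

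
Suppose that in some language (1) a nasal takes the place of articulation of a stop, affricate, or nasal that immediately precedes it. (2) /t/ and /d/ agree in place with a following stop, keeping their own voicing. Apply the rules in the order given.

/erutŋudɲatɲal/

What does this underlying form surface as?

Rule 1: /ŋ/ after /t/ (alveolar) → [n]
Rule 1: /ɲ/ after /d/ (alveolar) → [n]
Rule 1: /ɲ/ after /t/ (alveolar) → [n]
After rule 1: erutnudnatnal
Rule 2: no segment meets the rule's conditions; no change.

[erutnudnatnal]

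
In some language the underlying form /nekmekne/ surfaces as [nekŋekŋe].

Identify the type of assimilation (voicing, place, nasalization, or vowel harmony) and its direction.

place assimilation, progressive

/m/→[ŋ] /n/→[ŋ].
Each target copies a feature from the preceding segment, so the direction is progressive.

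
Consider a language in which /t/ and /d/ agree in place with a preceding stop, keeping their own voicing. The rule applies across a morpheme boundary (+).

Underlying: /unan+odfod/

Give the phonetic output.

no segment meets the rule's conditions; no change.

[unan+odfod]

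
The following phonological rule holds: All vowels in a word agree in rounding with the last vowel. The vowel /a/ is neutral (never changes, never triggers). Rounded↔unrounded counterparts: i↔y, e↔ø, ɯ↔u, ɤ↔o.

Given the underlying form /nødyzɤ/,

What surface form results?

[nedizɤ]

/ø/ harmonizes with /ɤ/ ([-round]) → [e]
/y/ harmonizes with /ɤ/ ([-round]) → [i]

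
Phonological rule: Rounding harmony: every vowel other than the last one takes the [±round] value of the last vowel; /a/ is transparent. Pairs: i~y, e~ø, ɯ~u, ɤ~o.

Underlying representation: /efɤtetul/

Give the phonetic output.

[øfotøtul]

/e/ harmonizes with /u/ ([+round]) → [ø]
/ɤ/ harmonizes with /u/ ([+round]) → [o]
/e/ harmonizes with /u/ ([+round]) → [ø]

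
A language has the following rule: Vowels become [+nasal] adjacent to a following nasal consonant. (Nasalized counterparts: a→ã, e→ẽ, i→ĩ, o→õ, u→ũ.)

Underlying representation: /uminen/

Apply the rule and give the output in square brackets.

[ũmĩnẽn]

/u/ before nasal /m/ → [ũ]
/i/ before nasal /n/ → [ĩ]
/e/ before nasal /n/ → [ẽ]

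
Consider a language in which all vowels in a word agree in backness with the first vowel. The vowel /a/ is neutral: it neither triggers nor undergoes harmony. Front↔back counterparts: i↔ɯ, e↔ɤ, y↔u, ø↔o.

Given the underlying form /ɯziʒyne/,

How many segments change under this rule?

/i/ harmonizes with /ɯ/ ([+back]) → [ɯ]
/y/ harmonizes with /ɯ/ ([+back]) → [u]
/e/ harmonizes with /ɯ/ ([+back]) → [ɤ]
3 segments change.

3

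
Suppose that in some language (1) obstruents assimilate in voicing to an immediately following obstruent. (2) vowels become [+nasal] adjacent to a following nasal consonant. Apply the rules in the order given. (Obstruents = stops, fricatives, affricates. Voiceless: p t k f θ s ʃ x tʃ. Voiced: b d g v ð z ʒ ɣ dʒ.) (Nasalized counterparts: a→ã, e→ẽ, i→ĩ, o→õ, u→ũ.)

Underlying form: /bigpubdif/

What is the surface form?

Rule 1: /g/ before /p/ (voiceless) → [k]
After rule 1: bikpubdif
Rule 2: no segment meets the rule's conditions; no change.

[bikpubdif]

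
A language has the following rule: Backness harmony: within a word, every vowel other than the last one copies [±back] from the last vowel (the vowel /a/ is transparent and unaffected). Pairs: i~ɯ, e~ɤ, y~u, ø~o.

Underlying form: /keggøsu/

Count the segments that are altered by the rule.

/e/ harmonizes with /u/ ([+back]) → [ɤ]
/ø/ harmonizes with /u/ ([+back]) → [o]
2 segments change.

2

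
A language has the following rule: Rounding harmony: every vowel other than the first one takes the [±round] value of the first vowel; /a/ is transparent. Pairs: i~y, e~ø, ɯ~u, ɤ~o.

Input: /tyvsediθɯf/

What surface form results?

/e/ harmonizes with /y/ ([+round]) → [ø]
/i/ harmonizes with /y/ ([+round]) → [y]
/ɯ/ harmonizes with /y/ ([+round]) → [u]

[tyvsødyθuf]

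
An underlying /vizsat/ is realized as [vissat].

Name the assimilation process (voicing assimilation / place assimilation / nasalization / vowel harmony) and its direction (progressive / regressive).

voicing assimilation, regressive

/z/→[s].
Each target copies a feature from the following segment, so the direction is regressive.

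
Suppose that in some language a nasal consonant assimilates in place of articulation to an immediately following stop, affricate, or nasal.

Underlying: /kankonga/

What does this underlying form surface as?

[kaŋkoŋga]

/n/ before /k/ (velar) → [ŋ]
/n/ before /g/ (velar) → [ŋ]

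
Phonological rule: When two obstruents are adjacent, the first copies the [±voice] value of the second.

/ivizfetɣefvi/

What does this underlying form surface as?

[ivisfedɣevvi]

/z/ before /f/ (voiceless) → [s]
/t/ before /ɣ/ (voiced) → [d]
/f/ before /v/ (voiced) → [v]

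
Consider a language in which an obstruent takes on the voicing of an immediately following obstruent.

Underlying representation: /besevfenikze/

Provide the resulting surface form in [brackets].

[beseffenigze]

/v/ before /f/ (voiceless) → [f]
/k/ before /z/ (voiced) → [g]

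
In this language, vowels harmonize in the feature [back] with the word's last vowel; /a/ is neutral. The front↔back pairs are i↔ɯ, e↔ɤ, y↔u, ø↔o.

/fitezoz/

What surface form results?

[fɯtɤzoz]

/i/ harmonizes with /o/ ([+back]) → [ɯ]
/e/ harmonizes with /o/ ([+back]) → [ɤ]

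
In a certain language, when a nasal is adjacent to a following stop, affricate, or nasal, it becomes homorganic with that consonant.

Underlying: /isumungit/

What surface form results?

/n/ before /g/ (velar) → [ŋ]

[isumuŋgit]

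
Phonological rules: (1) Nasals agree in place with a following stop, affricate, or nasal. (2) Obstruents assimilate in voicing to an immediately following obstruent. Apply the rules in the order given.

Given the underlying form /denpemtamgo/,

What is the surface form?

[dempentaŋgo]

Rule 1: /n/ before /p/ (labial) → [m]
Rule 1: /m/ before /t/ (alveolar) → [n]
Rule 1: /m/ before /g/ (velar) → [ŋ]
After rule 1: dempentaŋgo
Rule 2: no segment meets the rule's conditions; no change.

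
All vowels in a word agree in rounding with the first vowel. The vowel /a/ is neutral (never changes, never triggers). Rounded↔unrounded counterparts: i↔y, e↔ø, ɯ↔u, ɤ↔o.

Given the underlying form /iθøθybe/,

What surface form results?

/ø/ harmonizes with /i/ ([-round]) → [e]
/y/ harmonizes with /i/ ([-round]) → [i]

[iθeθibe]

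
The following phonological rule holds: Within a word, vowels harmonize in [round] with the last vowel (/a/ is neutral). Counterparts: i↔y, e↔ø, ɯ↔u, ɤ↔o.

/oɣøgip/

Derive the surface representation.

/o/ harmonizes with /i/ ([-round]) → [ɤ]
/ø/ harmonizes with /i/ ([-round]) → [e]

[ɤɣegip]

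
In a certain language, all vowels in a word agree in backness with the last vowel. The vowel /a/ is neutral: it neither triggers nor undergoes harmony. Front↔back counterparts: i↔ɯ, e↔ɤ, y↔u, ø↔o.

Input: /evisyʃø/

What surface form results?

no segment meets the rule's conditions; no change.

[evisyʃø]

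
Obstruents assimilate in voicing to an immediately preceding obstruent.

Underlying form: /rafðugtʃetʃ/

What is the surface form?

/ð/ after /f/ (voiceless) → [θ]
/tʃ/ after /g/ (voiced) → [dʒ]

[rafθugdʒetʃ]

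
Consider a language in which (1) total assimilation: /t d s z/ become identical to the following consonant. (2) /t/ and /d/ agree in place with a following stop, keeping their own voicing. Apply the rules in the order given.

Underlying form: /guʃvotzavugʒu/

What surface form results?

Rule 1: /t/ before /z/ → [z] (total assimilation)
After rule 1: guʃvozzavugʒu
Rule 2: no segment meets the rule's conditions; no change.

[guʃvozzavugʒu]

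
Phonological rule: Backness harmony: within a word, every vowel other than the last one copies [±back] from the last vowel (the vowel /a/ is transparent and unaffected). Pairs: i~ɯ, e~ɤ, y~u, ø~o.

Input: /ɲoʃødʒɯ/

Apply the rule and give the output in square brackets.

[ɲoʃodʒɯ]

/ø/ harmonizes with /ɯ/ ([+back]) → [o]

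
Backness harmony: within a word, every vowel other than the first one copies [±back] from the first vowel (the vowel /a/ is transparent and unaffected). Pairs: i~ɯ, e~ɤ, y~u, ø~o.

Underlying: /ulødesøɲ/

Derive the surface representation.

/ø/ harmonizes with /u/ ([+back]) → [o]
/e/ harmonizes with /u/ ([+back]) → [ɤ]
/ø/ harmonizes with /u/ ([+back]) → [o]

[ulodɤsoɲ]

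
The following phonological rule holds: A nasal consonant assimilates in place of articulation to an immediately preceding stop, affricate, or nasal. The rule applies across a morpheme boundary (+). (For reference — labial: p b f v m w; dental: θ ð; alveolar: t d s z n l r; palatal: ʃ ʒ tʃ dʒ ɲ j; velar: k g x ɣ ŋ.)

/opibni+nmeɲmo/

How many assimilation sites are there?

3

/n/ after /b/ (labial) → [m]
/m/ after /n/ (alveolar) → [n]
/m/ after /ɲ/ (palatal) → [ɲ]
3 segments change.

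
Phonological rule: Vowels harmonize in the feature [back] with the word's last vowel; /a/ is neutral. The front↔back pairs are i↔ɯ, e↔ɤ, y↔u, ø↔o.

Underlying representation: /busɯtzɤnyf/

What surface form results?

[bysitzenyf]

/u/ harmonizes with /y/ ([-back]) → [y]
/ɯ/ harmonizes with /y/ ([-back]) → [i]
/ɤ/ harmonizes with /y/ ([-back]) → [e]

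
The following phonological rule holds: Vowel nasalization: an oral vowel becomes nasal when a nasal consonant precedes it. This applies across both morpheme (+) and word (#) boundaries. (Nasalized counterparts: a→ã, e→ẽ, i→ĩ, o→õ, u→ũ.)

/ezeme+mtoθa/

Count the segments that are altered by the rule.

1

/e/ after nasal /m/ → [ẽ]
1 segment changes.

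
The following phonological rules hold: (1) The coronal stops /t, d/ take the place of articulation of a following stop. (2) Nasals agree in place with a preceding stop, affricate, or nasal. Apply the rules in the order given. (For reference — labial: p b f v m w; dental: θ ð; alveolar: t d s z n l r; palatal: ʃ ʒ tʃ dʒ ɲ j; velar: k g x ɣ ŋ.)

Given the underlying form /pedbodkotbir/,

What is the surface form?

Rule 1: /d/ before /b/ (labial) → [b]
Rule 1: /d/ before /k/ (velar) → [g]
Rule 1: /t/ before /b/ (labial) → [p]
After rule 1: pebbogkopbir
Rule 2: no segment meets the rule's conditions; no change.

[pebbogkopbir]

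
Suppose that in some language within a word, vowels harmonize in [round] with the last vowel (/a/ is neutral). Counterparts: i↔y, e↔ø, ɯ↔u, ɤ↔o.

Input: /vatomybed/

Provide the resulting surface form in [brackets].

[vatɤmibed]

/o/ harmonizes with /e/ ([-round]) → [ɤ]
/y/ harmonizes with /e/ ([-round]) → [i]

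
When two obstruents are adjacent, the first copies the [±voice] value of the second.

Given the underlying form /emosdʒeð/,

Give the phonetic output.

/s/ before /dʒ/ (voiced) → [z]

[emozdʒeð]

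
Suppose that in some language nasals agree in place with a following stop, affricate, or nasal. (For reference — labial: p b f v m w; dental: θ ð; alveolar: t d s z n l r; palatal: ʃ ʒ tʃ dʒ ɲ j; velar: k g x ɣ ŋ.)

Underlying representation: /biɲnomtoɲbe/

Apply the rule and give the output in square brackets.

/ɲ/ before /n/ (alveolar) → [n]
/m/ before /t/ (alveolar) → [n]
/ɲ/ before /b/ (labial) → [m]

[binnontombe]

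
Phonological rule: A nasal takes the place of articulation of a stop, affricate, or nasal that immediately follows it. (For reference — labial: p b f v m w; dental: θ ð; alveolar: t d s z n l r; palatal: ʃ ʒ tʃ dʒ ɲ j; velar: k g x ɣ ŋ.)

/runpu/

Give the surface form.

/n/ before /p/ (labial) → [m]

[rumpu]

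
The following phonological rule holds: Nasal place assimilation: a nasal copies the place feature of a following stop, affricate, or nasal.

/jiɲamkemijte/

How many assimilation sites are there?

1

/m/ before /k/ (velar) → [ŋ]
1 segment changes.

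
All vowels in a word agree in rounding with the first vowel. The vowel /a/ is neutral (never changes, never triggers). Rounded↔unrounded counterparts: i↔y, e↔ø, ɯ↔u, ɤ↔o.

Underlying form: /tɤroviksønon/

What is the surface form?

[tɤrɤviksenɤn]

/o/ harmonizes with /ɤ/ ([-round]) → [ɤ]
/ø/ harmonizes with /ɤ/ ([-round]) → [e]
/o/ harmonizes with /ɤ/ ([-round]) → [ɤ]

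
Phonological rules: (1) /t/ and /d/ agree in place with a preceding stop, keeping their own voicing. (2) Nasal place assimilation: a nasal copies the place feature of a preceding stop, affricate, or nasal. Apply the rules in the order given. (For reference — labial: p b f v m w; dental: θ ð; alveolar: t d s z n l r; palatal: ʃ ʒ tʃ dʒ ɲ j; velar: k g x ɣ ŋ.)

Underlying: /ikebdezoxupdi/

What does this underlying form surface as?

Rule 1: /d/ after /b/ (labial) → [b]
Rule 1: /d/ after /p/ (labial) → [b]
After rule 1: ikebbezoxupbi
Rule 2: no segment meets the rule's conditions; no change.

[ikebbezoxupbi]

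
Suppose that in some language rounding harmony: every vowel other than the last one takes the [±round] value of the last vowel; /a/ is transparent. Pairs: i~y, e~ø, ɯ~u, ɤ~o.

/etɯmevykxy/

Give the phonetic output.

[øtumøvykxy]

/e/ harmonizes with /y/ ([+round]) → [ø]
/ɯ/ harmonizes with /y/ ([+round]) → [u]
/e/ harmonizes with /y/ ([+round]) → [ø]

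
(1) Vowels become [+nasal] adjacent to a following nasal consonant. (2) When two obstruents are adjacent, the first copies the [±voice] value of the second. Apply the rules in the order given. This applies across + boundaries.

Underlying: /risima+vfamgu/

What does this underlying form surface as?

[risĩma+ffãmgu]

Rule 1: /i/ before nasal /m/ → [ĩ]
Rule 1: /a/ before nasal /m/ → [ã]
After rule 1: risĩma+vfãmgu
Rule 2: /v/ before /f/ (voiceless) → [f]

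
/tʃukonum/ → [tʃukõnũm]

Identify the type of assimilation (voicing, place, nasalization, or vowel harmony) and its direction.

nasalization, regressive

/o/→[õ] /u/→[ũ].
Each target copies a feature from the following segment, so the direction is regressive.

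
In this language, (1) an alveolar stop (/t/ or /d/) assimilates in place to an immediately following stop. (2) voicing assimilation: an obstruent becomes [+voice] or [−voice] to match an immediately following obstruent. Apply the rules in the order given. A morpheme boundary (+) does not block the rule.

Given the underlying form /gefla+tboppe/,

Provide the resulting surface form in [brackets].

[gefla+bboppe]

Rule 1: /t/ before /b/ (labial) → [p]
After rule 1: gefla+pboppe
Rule 2: /p/ before /b/ (voiced) → [b]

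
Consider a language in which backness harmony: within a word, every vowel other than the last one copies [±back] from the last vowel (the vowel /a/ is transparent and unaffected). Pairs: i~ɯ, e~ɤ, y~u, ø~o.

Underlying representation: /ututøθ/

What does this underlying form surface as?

/u/ harmonizes with /ø/ ([-back]) → [y]
/u/ harmonizes with /ø/ ([-back]) → [y]

[ytytøθ]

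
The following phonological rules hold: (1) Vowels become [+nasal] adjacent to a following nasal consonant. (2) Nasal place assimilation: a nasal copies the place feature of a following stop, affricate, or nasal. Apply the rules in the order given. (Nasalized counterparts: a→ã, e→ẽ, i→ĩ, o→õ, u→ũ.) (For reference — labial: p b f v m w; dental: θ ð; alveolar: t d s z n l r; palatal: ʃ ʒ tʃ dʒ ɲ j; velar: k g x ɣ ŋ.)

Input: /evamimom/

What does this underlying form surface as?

Rule 1: /a/ before nasal /m/ → [ã]
Rule 1: /i/ before nasal /m/ → [ĩ]
Rule 1: /o/ before nasal /m/ → [õ]
After rule 1: evãmĩmõm
Rule 2: no segment meets the rule's conditions; no change.

[evãmĩmõm]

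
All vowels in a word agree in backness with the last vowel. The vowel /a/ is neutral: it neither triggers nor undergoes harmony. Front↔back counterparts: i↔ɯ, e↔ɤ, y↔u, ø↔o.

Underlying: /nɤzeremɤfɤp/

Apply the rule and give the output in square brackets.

/e/ harmonizes with /ɤ/ ([+back]) → [ɤ]
/e/ harmonizes with /ɤ/ ([+back]) → [ɤ]

[nɤzɤrɤmɤfɤp]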